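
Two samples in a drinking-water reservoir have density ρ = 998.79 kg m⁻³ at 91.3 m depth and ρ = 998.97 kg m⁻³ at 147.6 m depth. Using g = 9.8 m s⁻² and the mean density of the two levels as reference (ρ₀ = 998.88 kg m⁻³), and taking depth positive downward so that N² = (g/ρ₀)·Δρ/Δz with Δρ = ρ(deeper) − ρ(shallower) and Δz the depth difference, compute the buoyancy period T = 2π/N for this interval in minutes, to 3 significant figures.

Δρ = 998.97 − 998.79 = 0.18 kg m⁻³ over Δz = 147.6 − 91.3 = 56.3 m.
N² = (9.8/998.88) × (0.18/56.3) = 3.1367 × 10⁻⁵ s⁻².
N = √(3.1367 × 10⁻⁵) = 5.6006 × 10⁻³ rad s⁻¹, so T = 2π/N = 1.1219 × 10³ s = 18.698 min ≈ 18.7 min.
N² > 0, so the interval is statically stable.

18.7 min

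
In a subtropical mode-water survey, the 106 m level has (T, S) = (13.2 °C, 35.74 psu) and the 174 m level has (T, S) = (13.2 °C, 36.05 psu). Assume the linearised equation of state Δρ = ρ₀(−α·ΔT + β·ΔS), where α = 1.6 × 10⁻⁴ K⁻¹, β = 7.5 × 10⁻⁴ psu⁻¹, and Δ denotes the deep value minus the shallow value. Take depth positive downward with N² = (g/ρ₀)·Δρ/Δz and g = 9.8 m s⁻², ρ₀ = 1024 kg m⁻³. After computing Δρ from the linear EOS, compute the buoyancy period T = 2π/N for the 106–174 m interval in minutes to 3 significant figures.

ΔT = +0.0 K, ΔS = +0.31 psu (deep − shallow).
Δρ/ρ₀ = −αΔT + βΔS = 0 + 2.325 × 10⁻⁴ = 2.325 × 10⁻⁴, so Δρ ≈ 0.2381 kg m⁻³.
N² = (g/ρ₀)·Δρ/Δz = g·(Δρ/ρ₀)/Δz = 9.8 × 2.325 × 10⁻⁴ / 68 = 3.3507 × 10⁻⁵ s⁻².
N = √(3.3507 × 10⁻⁵) = 5.7885 × 10⁻³ rad s⁻¹ → T = 2π/N = 1.0855 × 10³ s = 18.092 min ≈ 18.1 min.

18.1 min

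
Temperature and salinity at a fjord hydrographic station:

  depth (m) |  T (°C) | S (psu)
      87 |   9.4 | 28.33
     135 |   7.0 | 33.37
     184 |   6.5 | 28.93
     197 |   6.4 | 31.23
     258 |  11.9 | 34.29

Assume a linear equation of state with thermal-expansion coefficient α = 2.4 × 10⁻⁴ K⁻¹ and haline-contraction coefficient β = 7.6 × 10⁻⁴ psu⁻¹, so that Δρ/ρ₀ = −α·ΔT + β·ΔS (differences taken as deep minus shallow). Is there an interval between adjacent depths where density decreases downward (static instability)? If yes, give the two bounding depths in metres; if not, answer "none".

Evaluate Δρ/ρ₀ = −αΔT + βΔS across each adjacent pair:
  87–135 m: −αΔT+βΔS = −(2.4 × 10⁻⁴)(-2.4)+(7.6 × 10⁻⁴)(+5.04) = 4.4 × 10⁻³ → stable
  135–184 m: −αΔT+βΔS = −(2.4 × 10⁻⁴)(-0.5)+(7.6 × 10⁻⁴)(-4.44) = -3.3 × 10⁻³ → UNSTABLE
  184–197 m: −αΔT+βΔS = −(2.4 × 10⁻⁴)(-0.1)+(7.6 × 10⁻⁴)(+2.30) = 1.8 × 10⁻³ → stable
  197–258 m: −αΔT+βΔS = −(2.4 × 10⁻⁴)(+5.5)+(7.6 × 10⁻⁴)(+3.06) = 1.0 × 10⁻³ → stable
The 135–184 m interval has Δρ < 0: lighter water underlies denser water.

135–184 m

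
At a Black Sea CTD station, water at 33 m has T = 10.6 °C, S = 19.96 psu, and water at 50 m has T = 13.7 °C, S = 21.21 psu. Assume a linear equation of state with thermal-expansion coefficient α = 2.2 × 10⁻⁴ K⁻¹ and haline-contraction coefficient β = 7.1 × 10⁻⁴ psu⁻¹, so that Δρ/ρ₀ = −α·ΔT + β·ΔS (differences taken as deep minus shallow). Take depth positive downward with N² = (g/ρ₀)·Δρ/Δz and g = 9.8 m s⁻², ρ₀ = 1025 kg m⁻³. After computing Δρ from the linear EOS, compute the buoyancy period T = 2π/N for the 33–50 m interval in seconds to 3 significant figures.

ΔT = +3.1 K, ΔS = +1.25 psu (deep − shallow).
Δρ/ρ₀ = −αΔT + βΔS = -6.82 × 10⁻⁴ + 8.875 × 10⁻⁴ = 2.055 × 10⁻⁴, so Δρ ≈ 0.2106 kg m⁻³.
N² = (g/ρ₀)·Δρ/Δz = g·(Δρ/ρ₀)/Δz = 9.8 × 2.055 × 10⁻⁴ / 17 = 1.1846 × 10⁻⁴ s⁻².
N = √(1.1846 × 10⁻⁴) = 0.010884 rad s⁻¹ → T = 2π/N = 577.29 s ≈ 577 s.

577 s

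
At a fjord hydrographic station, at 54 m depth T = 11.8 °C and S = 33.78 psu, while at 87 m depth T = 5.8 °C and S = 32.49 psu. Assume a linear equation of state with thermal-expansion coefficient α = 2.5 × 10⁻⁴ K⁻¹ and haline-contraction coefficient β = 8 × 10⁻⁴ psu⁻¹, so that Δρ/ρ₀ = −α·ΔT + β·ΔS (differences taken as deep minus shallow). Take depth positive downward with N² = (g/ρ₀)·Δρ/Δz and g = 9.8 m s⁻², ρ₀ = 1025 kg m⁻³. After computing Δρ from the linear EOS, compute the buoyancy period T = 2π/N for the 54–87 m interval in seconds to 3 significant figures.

533 s

ΔT = -6.0 K, ΔS = -1.29 psu (deep − shallow).
Δρ/ρ₀ = −αΔT + βΔS = 1.50 × 10⁻³ − 1.032 × 10⁻³ = 4.68 × 10⁻⁴, so Δρ ≈ 0.4797 kg m⁻³.
N² = (g/ρ₀)·Δρ/Δz = g·(Δρ/ρ₀)/Δz = 9.8 × 4.68 × 10⁻⁴ / 33 = 1.3898 × 10⁻⁴ s⁻².
N = √(1.3898 × 10⁻⁴) = 0.011789 rad s⁻¹ → T = 2π/N = 532.97 s ≈ 533 s.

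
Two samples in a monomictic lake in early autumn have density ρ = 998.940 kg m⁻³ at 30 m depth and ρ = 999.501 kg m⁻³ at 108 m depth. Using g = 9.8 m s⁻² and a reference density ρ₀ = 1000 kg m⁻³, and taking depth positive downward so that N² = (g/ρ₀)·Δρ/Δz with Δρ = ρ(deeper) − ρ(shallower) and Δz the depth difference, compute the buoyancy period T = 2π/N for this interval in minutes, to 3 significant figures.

12.5 min

Δρ = 999.501 − 998.940 = 0.561 kg m⁻³ over Δz = 108 − 30 = 78 m.
N² = (9.8/1000) × (0.561/78) = 7.0485 × 10⁻⁵ s⁻².
N = √(7.0485 × 10⁻⁵) = 8.3955 × 10⁻³ rad s⁻¹, so T = 2π/N = 748.40 s = 12.473 min ≈ 12.5 min.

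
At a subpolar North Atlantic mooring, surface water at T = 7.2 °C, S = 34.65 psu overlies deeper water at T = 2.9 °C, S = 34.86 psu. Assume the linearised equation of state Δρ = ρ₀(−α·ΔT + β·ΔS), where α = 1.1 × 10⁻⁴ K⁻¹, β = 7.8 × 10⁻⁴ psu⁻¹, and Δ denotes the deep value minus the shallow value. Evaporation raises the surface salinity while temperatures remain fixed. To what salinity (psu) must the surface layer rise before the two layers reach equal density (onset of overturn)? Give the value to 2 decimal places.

35.47 psu

Neutral buoyancy requires −α(T_deep − T_surf) + β(S_deep − S_surf′) = 0.
S_surf′ = S_deep − (α/β)·ΔT = 34.86 − (1.1 × 10⁻⁴/7.8 × 10⁻⁴)·(-4.3) = 35.4664 psu.
Increase required: 35.4664 − 34.65 = 0.8164 psu.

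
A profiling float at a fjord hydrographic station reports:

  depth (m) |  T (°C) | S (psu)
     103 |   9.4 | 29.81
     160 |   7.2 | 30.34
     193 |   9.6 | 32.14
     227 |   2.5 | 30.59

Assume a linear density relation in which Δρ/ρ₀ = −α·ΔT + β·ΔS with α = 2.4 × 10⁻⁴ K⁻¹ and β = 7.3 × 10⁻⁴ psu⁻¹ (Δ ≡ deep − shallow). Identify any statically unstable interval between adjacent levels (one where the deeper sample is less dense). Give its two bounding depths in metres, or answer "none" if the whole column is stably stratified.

Evaluate Δρ/ρ₀ = −αΔT + βΔS across each adjacent pair:
  103–160 m: −αΔT+βΔS = −(2.4 × 10⁻⁴)(-2.2)+(7.3 × 10⁻⁴)(+0.53) = 9.1 × 10⁻⁴ → stable
  160–193 m: −αΔT+βΔS = −(2.4 × 10⁻⁴)(+2.4)+(7.3 × 10⁻⁴)(+1.80) = 7.4 × 10⁻⁴ → stable
  193–227 m: −αΔT+βΔS = −(2.4 × 10⁻⁴)(-7.1)+(7.3 × 10⁻⁴)(-1.55) = 5.7 × 10⁻⁴ → stable
Every interval has Δρ > 0: the column is stably stratified throughout.

none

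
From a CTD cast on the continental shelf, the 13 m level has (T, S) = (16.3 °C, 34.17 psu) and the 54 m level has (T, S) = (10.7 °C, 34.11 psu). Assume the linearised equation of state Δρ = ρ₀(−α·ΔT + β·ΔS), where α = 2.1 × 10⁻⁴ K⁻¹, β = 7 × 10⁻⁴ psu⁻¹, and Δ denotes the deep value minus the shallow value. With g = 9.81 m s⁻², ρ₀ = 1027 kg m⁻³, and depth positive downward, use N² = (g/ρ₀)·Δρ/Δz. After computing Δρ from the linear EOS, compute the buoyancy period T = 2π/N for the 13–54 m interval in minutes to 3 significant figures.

6.36 min

ΔT = -5.6 K, ΔS = -0.06 psu (deep − shallow).
Δρ/ρ₀ = −αΔT + βΔS = 1.176 × 10⁻³ − 4.20 × 10⁻⁵ = 1.134 × 10⁻³, so Δρ ≈ 1.165 kg m⁻³.
N² = (g/ρ₀)·Δρ/Δz = g·(Δρ/ρ₀)/Δz = 9.81 × 1.134 × 10⁻³ / 41 = 2.7133 × 10⁻⁴ s⁻².
N = √(2.7133 × 10⁻⁴) = 0.016472 rad s⁻¹ → T = 2π/N = 381.45 s = 6.3575 min ≈ 6.36 min.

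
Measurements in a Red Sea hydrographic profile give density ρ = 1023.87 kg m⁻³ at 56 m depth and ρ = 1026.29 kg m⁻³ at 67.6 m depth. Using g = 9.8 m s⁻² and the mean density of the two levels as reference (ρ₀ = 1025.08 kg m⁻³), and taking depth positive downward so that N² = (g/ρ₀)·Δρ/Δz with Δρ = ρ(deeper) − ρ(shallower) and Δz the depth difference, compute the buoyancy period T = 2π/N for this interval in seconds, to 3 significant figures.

Δρ = 1026.29 − 1023.87 = 2.42 kg m⁻³ over Δz = 67.6 − 56 = 11.6 m.
N² = (9.8/1025.08) × (2.42/11.6) = 1.9945 × 10⁻³ s⁻².
N = √(1.9945 × 10⁻³) = 0.044660 rad s⁻¹, so T = 2π/N = 140.69 s ≈ 141 s.

141 s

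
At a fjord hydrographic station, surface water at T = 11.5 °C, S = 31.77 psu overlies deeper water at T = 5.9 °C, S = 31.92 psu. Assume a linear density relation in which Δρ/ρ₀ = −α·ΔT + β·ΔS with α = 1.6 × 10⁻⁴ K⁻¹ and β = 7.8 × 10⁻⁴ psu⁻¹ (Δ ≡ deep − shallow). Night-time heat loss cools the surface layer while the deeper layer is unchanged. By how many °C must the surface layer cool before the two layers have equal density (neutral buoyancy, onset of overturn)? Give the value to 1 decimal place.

6.3 °C

Neutral buoyancy requires Δρ = 0, i.e. −α(T_deep − T_surf′) + β(S_deep − S_surf) = 0.
T_surf′ = T_deep − (β/α)·ΔS = 5.9 − (7.8 × 10⁻⁴/1.6 × 10⁻⁴)·(+0.15) = 5.169 °C.
Cooling required: 11.5 − (5.169) = 6.331 °C.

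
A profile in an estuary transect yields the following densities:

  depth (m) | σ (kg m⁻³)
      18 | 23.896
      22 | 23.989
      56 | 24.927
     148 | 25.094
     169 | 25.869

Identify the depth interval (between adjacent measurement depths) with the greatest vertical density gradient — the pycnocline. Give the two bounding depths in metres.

148–169 m

Compute the density gradient over each adjacent pair:
  18–22 m: Δρ/Δz = 0.093/4 = 0.023 kg m⁻⁴
  22–56 m: Δρ/Δz = 0.938/34 = 0.028 kg m⁻⁴
  56–148 m: Δρ/Δz = 0.167/92 = 1.8 × 10⁻³ kg m⁻⁴
  148–169 m: Δρ/Δz = 0.775/21 = 0.037 kg m⁻⁴
The largest gradient is in the 148–169 m interval — the pycnocline.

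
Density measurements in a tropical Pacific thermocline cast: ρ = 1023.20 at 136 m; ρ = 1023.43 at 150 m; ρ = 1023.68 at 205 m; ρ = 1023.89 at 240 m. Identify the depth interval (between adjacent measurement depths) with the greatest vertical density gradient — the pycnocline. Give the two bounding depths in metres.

Compute the density gradient over each adjacent pair:
  136–150 m: Δρ/Δz = 0.23/14 = 0.016 kg m⁻⁴
  150–205 m: Δρ/Δz = 0.25/55 = 4.5 × 10⁻³ kg m⁻⁴
  205–240 m: Δρ/Δz = 0.21/35 = 6.0 × 10⁻³ kg m⁻⁴
The largest gradient is in the 136–150 m interval — the pycnocline.

136–150 m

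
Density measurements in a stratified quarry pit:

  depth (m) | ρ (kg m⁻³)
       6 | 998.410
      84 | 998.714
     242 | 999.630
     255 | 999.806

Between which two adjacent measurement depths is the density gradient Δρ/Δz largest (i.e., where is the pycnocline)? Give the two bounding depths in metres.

242–255 m

Compute the density gradient over each adjacent pair:
  6–84 m: Δρ/Δz = 0.304/78 = 3.9 × 10⁻³ kg m⁻⁴
  84–242 m: Δρ/Δz = 0.916/158 = 5.8 × 10⁻³ kg m⁻⁴
  242–255 m: Δρ/Δz = 0.176/13 = 0.014 kg m⁻⁴
The largest gradient is in the 242–255 m interval — the pycnocline.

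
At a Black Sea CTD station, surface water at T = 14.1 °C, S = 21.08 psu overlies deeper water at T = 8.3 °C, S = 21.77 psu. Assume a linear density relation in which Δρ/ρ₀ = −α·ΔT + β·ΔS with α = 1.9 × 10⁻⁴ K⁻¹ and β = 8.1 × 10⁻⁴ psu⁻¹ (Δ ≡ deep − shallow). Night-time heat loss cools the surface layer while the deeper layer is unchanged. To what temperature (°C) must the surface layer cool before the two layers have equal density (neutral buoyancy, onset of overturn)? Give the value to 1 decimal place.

5.4 °C

Neutral buoyancy requires Δρ = 0, i.e. −α(T_deep − T_surf′) + β(S_deep − S_surf) = 0.
T_surf′ = T_deep − (β/α)·ΔS = 8.3 − (8.1 × 10⁻⁴/1.9 × 10⁻⁴)·(+0.69) = 5.358 °C.
Cooling required: 14.1 − (5.358) = 8.742 °C.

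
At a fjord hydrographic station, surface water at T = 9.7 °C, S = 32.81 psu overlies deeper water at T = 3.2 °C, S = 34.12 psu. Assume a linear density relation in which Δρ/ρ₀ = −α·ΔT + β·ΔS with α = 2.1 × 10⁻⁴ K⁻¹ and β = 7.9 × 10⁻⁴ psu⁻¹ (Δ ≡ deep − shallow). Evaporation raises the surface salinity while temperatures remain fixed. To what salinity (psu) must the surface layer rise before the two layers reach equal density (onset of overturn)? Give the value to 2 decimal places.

35.85 psu

Neutral buoyancy requires −α(T_deep − T_surf) + β(S_deep − S_surf′) = 0.
S_surf′ = S_deep − (α/β)·ΔT = 34.12 − (2.1 × 10⁻⁴/7.9 × 10⁻⁴)·(-6.5) = 35.8478 psu.
Increase required: 35.8478 − 32.81 = 3.0378 psu.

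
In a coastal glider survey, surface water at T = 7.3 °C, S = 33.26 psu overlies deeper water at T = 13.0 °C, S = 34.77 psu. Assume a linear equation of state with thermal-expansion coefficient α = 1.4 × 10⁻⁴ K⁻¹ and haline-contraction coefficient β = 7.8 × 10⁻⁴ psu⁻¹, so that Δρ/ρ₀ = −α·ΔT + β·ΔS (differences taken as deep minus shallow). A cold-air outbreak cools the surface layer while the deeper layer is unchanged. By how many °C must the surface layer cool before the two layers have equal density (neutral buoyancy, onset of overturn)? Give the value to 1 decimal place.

2.7 °C

Neutral buoyancy requires Δρ = 0, i.e. −α(T_deep − T_surf′) + β(S_deep − S_surf) = 0.
T_surf′ = T_deep − (β/α)·ΔS = 13.0 − (7.8 × 10⁻⁴/1.4 × 10⁻⁴)·(+1.51) = 4.587 °C.
Cooling required: 7.3 − (4.587) = 2.713 °C.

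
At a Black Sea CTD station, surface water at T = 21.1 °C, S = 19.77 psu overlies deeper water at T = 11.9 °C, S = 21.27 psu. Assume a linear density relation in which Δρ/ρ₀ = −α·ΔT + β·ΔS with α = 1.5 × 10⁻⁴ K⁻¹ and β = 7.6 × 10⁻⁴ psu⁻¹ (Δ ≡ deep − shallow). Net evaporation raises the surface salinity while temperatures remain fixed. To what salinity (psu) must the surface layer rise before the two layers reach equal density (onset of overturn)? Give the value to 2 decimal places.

Neutral buoyancy requires −α(T_deep − T_surf) + β(S_deep − S_surf′) = 0.
S_surf′ = S_deep − (α/β)·ΔT = 21.27 − (1.5 × 10⁻⁴/7.6 × 10⁻⁴)·(-9.2) = 23.0858 psu.
Increase required: 23.0858 − 19.77 = 3.3158 psu.

23.09 psu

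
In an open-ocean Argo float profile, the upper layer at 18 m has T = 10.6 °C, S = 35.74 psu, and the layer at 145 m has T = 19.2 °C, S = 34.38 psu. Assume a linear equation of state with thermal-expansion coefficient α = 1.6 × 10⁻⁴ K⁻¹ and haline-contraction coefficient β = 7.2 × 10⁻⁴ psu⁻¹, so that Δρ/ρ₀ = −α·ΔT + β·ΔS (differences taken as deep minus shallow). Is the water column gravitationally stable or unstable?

ΔT = 19.2 − 10.6 = +8.6 K and ΔS = 34.38 − 35.74 = -1.36 psu (deep − shallow).
−αΔT = -1.376 × 10⁻³; βΔS = -9.792 × 10⁻⁴; sum Δρ/ρ₀ = -2.3552 × 10⁻³.
Δρ/ρ₀ < 0, so Δρ < 0: deeper water is lighter → statically unstable; the column would overturn.

unstable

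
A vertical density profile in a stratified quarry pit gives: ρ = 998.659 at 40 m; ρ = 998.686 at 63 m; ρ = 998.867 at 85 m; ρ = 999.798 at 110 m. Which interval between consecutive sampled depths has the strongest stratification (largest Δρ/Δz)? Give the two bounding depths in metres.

Compute the density gradient over each adjacent pair:
  40–63 m: Δρ/Δz = 0.027/23 = 1.2 × 10⁻³ kg m⁻⁴
  63–85 m: Δρ/Δz = 0.181/22 = 8.2 × 10⁻³ kg m⁻⁴
  85–110 m: Δρ/Δz = 0.931/25 = 0.037 kg m⁻⁴
The largest gradient is in the 85–110 m interval — the pycnocline.

85–110 m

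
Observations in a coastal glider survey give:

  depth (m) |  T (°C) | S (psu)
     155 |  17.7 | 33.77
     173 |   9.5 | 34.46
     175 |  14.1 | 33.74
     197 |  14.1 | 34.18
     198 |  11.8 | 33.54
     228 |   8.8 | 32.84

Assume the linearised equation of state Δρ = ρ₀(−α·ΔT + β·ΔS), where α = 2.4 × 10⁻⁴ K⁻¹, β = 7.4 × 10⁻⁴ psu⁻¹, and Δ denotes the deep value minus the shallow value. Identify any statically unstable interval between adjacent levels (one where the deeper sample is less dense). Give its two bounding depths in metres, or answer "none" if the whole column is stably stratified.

Evaluate Δρ/ρ₀ = −αΔT + βΔS across each adjacent pair:
  155–173 m: −αΔT+βΔS = −(2.4 × 10⁻⁴)(-8.2)+(7.4 × 10⁻⁴)(+0.69) = 2.5 × 10⁻³ → stable
  173–175 m: −αΔT+βΔS = −(2.4 × 10⁻⁴)(+4.6)+(7.4 × 10⁻⁴)(-0.72) = -1.6 × 10⁻³ → UNSTABLE
  175–197 m: −αΔT+βΔS = −(2.4 × 10⁻⁴)(+0.0)+(7.4 × 10⁻⁴)(+0.44) = 3.3 × 10⁻⁴ → stable
  197–198 m: −αΔT+βΔS = −(2.4 × 10⁻⁴)(-2.3)+(7.4 × 10⁻⁴)(-0.64) = 7.8 × 10⁻⁵ → stable
  198–228 m: −αΔT+βΔS = −(2.4 × 10⁻⁴)(-3.0)+(7.4 × 10⁻⁴)(-0.70) = 2.0 × 10⁻⁴ → stable
The 173–175 m interval has Δρ < 0: lighter water underlies denser water.

173–175 m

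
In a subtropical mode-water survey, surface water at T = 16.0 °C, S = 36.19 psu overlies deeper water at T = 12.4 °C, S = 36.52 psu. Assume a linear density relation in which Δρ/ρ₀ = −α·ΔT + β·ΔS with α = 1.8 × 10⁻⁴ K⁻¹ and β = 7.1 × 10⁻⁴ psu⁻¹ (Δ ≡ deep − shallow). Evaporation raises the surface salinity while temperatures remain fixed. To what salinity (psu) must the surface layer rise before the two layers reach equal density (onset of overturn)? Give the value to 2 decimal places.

37.43 psu

Neutral buoyancy requires −α(T_deep − T_surf) + β(S_deep − S_surf′) = 0.
S_surf′ = S_deep − (α/β)·ΔT = 36.52 − (1.8 × 10⁻⁴/7.1 × 10⁻⁴)·(-3.6) = 37.4327 psu.
Increase required: 37.4327 − 36.19 = 1.2427 psu.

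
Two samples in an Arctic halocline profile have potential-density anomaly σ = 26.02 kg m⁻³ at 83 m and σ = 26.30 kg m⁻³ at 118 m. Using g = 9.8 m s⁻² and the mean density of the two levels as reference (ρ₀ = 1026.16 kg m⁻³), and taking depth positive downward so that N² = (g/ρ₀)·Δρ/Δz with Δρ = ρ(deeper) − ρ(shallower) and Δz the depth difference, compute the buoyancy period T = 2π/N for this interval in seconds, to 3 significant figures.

Δρ = 1026.30 − 1026.02 = 0.28 kg m⁻³ over Δz = 118 − 83 = 35 m.
N² = (9.8/1026.16) × (0.28/35) = 7.6401 × 10⁻⁵ s⁻².
N = √(7.6401 × 10⁻⁵) = 8.7408 × 10⁻³ rad s⁻¹, so T = 2π/N = 718.83 s ≈ 719 s.

719 s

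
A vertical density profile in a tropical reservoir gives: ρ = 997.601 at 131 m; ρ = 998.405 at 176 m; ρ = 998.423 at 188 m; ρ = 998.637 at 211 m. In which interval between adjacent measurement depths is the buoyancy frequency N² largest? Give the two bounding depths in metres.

131–176 m

Compute the density gradient over each adjacent pair:
  131–176 m: Δρ/Δz = 0.804/45 = 0.018 kg m⁻⁴
  176–188 m: Δρ/Δz = 0.018/12 = 1.5 × 10⁻³ kg m⁻⁴
  188–211 m: Δρ/Δz = 0.214/23 = 9.3 × 10⁻³ kg m⁻⁴
The largest gradient is in the 131–176 m interval — the pycnocline.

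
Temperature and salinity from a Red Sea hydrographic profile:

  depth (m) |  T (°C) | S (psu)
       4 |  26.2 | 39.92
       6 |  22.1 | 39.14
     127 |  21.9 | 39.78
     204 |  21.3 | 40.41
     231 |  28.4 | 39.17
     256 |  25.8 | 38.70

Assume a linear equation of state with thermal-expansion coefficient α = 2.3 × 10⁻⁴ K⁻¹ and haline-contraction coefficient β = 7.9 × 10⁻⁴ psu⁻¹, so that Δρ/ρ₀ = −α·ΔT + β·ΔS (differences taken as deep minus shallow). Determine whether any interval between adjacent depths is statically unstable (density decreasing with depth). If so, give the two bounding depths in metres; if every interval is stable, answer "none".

204–231 m

Evaluate Δρ/ρ₀ = −αΔT + βΔS across each adjacent pair:
  4–6 m: −αΔT+βΔS = −(2.3 × 10⁻⁴)(-4.1)+(7.9 × 10⁻⁴)(-0.78) = 3.3 × 10⁻⁴ → stable
  6–127 m: −αΔT+βΔS = −(2.3 × 10⁻⁴)(-0.2)+(7.9 × 10⁻⁴)(+0.64) = 5.5 × 10⁻⁴ → stable
  127–204 m: −αΔT+βΔS = −(2.3 × 10⁻⁴)(-0.6)+(7.9 × 10⁻⁴)(+0.63) = 6.4 × 10⁻⁴ → stable
  204–231 m: −αΔT+βΔS = −(2.3 × 10⁻⁴)(+7.1)+(7.9 × 10⁻⁴)(-1.24) = -2.6 × 10⁻³ → UNSTABLE
  231–256 m: −αΔT+βΔS = −(2.3 × 10⁻⁴)(-2.6)+(7.9 × 10⁻⁴)(-0.47) = 2.3 × 10⁻⁴ → stable
The 204–231 m interval has Δρ < 0: lighter water underlies denser water.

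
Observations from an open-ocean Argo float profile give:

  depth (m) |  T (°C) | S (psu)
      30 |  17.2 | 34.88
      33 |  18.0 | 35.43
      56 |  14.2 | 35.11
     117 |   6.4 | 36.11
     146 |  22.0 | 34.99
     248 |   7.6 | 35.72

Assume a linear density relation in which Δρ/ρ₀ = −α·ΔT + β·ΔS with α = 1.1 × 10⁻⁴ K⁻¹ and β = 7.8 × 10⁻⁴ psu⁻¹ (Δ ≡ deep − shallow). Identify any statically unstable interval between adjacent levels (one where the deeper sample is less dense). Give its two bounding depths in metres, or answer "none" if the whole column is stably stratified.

117–146 m

Evaluate Δρ/ρ₀ = −αΔT + βΔS across each adjacent pair:
  30–33 m: −αΔT+βΔS = −(1.1 × 10⁻⁴)(+0.8)+(7.8 × 10⁻⁴)(+0.55) = 3.4 × 10⁻⁴ → stable
  33–56 m: −αΔT+βΔS = −(1.1 × 10⁻⁴)(-3.8)+(7.8 × 10⁻⁴)(-0.32) = 1.7 × 10⁻⁴ → stable
  56–117 m: −αΔT+βΔS = −(1.1 × 10⁻⁴)(-7.8)+(7.8 × 10⁻⁴)(+1.00) = 1.6 × 10⁻³ → stable
  117–146 m: −αΔT+βΔS = −(1.1 × 10⁻⁴)(+15.6)+(7.8 × 10⁻⁴)(-1.12) = -2.6 × 10⁻³ → UNSTABLE
  146–248 m: −αΔT+βΔS = −(1.1 × 10⁻⁴)(-14.4)+(7.8 × 10⁻⁴)(+0.73) = 2.2 × 10⁻³ → stable
The 117–146 m interval has Δρ < 0: lighter water underlies denser water.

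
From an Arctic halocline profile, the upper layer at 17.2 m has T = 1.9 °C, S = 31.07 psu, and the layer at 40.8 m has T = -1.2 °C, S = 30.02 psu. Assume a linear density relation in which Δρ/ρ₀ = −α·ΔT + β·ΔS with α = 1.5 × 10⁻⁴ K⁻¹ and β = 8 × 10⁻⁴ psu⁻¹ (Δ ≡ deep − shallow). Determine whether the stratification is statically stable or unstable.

ΔT = -1.2 − 1.9 = -3.1 K and ΔS = 30.02 − 31.07 = -1.05 psu (deep − shallow).
−αΔT = 4.65 × 10⁻⁴; βΔS = -8.40 × 10⁻⁴; sum Δρ/ρ₀ = -3.75 × 10⁻⁴.
Δρ/ρ₀ < 0, so Δρ < 0: deeper water is lighter → statically unstable; the column would overturn.

unstable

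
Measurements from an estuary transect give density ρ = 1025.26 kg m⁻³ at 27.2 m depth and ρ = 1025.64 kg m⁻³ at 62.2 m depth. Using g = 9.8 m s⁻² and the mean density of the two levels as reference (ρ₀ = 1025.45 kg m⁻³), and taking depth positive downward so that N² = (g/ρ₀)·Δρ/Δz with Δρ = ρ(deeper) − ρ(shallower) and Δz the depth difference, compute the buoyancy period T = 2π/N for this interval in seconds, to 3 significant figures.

Δρ = 1025.64 − 1025.26 = 0.38 kg m⁻³ over Δz = 62.2 − 27.2 = 35 m.
N² = (9.8/1025.45) × (0.38/35) = 1.0376 × 10⁻⁴ s⁻².
N = √(1.0376 × 10⁻⁴) = 0.010186 rad s⁻¹, so T = 2π/N = 616.85 s ≈ 617 s.

617 s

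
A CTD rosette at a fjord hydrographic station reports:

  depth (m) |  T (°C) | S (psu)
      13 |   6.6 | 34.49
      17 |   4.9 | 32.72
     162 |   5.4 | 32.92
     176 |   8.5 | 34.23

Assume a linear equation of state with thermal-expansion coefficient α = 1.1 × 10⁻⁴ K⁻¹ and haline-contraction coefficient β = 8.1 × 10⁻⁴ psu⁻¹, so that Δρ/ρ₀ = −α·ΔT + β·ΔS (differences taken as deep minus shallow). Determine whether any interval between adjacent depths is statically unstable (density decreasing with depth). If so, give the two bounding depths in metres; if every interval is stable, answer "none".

Evaluate Δρ/ρ₀ = −αΔT + βΔS across each adjacent pair:
  13–17 m: −αΔT+βΔS = −(1.1 × 10⁻⁴)(-1.7)+(8.1 × 10⁻⁴)(-1.77) = -1.2 × 10⁻³ → UNSTABLE
  17–162 m: −αΔT+βΔS = −(1.1 × 10⁻⁴)(+0.5)+(8.1 × 10⁻⁴)(+0.20) = 1.1 × 10⁻⁴ → stable
  162–176 m: −αΔT+βΔS = −(1.1 × 10⁻⁴)(+3.1)+(8.1 × 10⁻⁴)(+1.31) = 7.2 × 10⁻⁴ → stable
The 13–17 m interval has Δρ < 0: lighter water underlies denser water.

13–17 m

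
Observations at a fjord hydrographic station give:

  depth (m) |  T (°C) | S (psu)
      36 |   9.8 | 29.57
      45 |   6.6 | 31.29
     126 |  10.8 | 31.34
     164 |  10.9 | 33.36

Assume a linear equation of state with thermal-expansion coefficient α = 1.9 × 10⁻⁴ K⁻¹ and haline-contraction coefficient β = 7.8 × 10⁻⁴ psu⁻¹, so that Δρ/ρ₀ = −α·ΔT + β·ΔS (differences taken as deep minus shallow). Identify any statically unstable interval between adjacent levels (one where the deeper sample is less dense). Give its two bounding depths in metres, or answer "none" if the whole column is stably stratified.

Evaluate Δρ/ρ₀ = −αΔT + βΔS across each adjacent pair:
  36–45 m: −αΔT+βΔS = −(1.9 × 10⁻⁴)(-3.2)+(7.8 × 10⁻⁴)(+1.72) = 1.9 × 10⁻³ → stable
  45–126 m: −αΔT+βΔS = −(1.9 × 10⁻⁴)(+4.2)+(7.8 × 10⁻⁴)(+0.05) = -7.6 × 10⁻⁴ → UNSTABLE
  126–164 m: −αΔT+βΔS = −(1.9 × 10⁻⁴)(+0.1)+(7.8 × 10⁻⁴)(+2.02) = 1.6 × 10⁻³ → stable
The 45–126 m interval has Δρ < 0: lighter water underlies denser water.

45–126 m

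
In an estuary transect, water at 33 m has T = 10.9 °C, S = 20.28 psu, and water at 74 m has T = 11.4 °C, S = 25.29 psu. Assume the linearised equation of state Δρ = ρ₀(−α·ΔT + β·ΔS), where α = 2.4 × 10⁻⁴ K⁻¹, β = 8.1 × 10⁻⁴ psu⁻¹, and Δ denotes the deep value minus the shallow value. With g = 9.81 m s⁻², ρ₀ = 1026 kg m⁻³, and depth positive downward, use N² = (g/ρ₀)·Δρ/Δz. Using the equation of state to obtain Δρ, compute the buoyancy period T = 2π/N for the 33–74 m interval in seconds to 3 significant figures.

ΔT = +0.5 K, ΔS = +5.01 psu (deep − shallow).
Δρ/ρ₀ = −αΔT + βΔS = -1.20 × 10⁻⁴ + 4.0581 × 10⁻³ = 3.9381 × 10⁻³, so Δρ ≈ 4.040 kg m⁻³.
N² = (g/ρ₀)·Δρ/Δz = g·(Δρ/ρ₀)/Δz = 9.81 × 3.9381 × 10⁻³ / 41 = 9.4226 × 10⁻⁴ s⁻².
N = √(9.4226 × 10⁻⁴) = 0.030696 rad s⁻¹ → T = 2π/N = 204.69 s ≈ 205 s.

205 s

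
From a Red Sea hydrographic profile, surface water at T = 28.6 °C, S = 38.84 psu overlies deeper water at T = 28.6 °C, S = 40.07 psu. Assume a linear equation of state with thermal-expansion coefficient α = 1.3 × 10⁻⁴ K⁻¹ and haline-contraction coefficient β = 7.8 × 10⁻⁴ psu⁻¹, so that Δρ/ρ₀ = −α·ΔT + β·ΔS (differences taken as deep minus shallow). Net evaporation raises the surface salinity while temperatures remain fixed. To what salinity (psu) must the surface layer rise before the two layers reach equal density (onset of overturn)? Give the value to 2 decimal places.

40.07 psu

Neutral buoyancy requires −α(T_deep − T_surf) + β(S_deep − S_surf′) = 0.
S_surf′ = S_deep − (α/β)·ΔT = 40.07 − (1.3 × 10⁻⁴/7.8 × 10⁻⁴)·(+0.0) = 40.0700 psu.
Increase required: 40.0700 − 38.84 = 1.2300 psu.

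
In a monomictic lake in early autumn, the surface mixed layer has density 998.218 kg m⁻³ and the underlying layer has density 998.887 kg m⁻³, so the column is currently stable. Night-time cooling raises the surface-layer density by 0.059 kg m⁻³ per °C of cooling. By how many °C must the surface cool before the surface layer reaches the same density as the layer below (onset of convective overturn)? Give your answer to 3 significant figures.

Density deficit of the surface layer: 998.887 − 998.218 = 0.669 kg m⁻³.
Required change = 0.669 / 0.059 = 11.3 °C.

11.3 °C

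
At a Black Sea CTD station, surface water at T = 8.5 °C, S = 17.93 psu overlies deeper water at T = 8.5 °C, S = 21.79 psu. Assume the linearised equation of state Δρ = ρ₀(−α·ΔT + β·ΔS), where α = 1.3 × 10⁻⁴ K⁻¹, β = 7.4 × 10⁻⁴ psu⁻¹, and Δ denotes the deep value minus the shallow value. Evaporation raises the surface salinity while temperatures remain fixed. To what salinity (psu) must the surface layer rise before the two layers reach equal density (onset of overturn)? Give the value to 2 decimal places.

Neutral buoyancy requires −α(T_deep − T_surf) + β(S_deep − S_surf′) = 0.
S_surf′ = S_deep − (α/β)·ΔT = 21.79 − (1.3 × 10⁻⁴/7.4 × 10⁻⁴)·(+0.0) = 21.7900 psu.
Increase required: 21.7900 − 17.93 = 3.8600 psu.

21.79 psu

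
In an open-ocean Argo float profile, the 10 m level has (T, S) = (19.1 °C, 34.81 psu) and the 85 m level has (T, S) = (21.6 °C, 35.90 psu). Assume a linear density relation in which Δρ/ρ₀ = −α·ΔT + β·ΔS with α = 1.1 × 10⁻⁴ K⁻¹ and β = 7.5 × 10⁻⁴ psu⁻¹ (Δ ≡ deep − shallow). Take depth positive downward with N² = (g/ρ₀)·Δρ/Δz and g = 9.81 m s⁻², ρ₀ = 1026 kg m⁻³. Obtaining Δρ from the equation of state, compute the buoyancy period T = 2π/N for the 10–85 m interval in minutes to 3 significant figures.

ΔT = +2.5 K, ΔS = +1.09 psu (deep − shallow).
Δρ/ρ₀ = −αΔT + βΔS = -2.75 × 10⁻⁴ + 8.175 × 10⁻⁴ = 5.425 × 10⁻⁴, so Δρ ≈ 0.5566 kg m⁻³.
N² = (g/ρ₀)·Δρ/Δz = g·(Δρ/ρ₀)/Δz = 9.81 × 5.425 × 10⁻⁴ / 75 = 7.0959 × 10⁻⁵ s⁻².
N = √(7.0959 × 10⁻⁵) = 8.4237 × 10⁻³ rad s⁻¹ → T = 2π/N = 745.89 s = 12.431 min ≈ 12.4 min.

12.4 min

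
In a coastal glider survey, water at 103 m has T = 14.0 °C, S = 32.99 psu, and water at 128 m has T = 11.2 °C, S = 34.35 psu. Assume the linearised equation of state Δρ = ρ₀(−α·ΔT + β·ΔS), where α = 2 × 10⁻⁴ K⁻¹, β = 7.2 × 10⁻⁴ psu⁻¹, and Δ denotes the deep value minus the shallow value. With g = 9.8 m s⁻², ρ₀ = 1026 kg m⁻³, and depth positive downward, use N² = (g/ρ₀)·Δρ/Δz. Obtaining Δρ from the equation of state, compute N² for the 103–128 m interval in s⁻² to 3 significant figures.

ΔT = -2.8 K, ΔS = +1.36 psu (deep − shallow).
Δρ/ρ₀ = −αΔT + βΔS = 5.60 × 10⁻⁴ + 9.792 × 10⁻⁴ = 1.5392 × 10⁻³, so Δρ ≈ 1.579 kg m⁻³.
N² = (g/ρ₀)·Δρ/Δz = g·(Δρ/ρ₀)/Δz = 9.8 × 1.5392 × 10⁻³ / 25 = 6.0337 × 10⁻⁴ s⁻² ≈ 6.03 × 10⁻⁴ s⁻².

6.03 × 10⁻⁴ s⁻²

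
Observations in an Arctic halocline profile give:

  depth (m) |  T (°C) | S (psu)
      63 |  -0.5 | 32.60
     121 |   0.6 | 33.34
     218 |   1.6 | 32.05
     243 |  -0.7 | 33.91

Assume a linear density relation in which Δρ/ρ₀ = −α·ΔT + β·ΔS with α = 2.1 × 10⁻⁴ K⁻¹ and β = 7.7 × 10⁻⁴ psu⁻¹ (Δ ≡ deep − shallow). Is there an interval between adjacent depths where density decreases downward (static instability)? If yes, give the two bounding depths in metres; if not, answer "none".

Evaluate Δρ/ρ₀ = −αΔT + βΔS across each adjacent pair:
  63–121 m: −αΔT+βΔS = −(2.1 × 10⁻⁴)(+1.1)+(7.7 × 10⁻⁴)(+0.74) = 3.4 × 10⁻⁴ → stable
  121–218 m: −αΔT+βΔS = −(2.1 × 10⁻⁴)(+1.0)+(7.7 × 10⁻⁴)(-1.29) = -1.2 × 10⁻³ → UNSTABLE
  218–243 m: −αΔT+βΔS = −(2.1 × 10⁻⁴)(-2.3)+(7.7 × 10⁻⁴)(+1.86) = 1.9 × 10⁻³ → stable
The 121–218 m interval has Δρ < 0: lighter water underlies denser water.

121–218 m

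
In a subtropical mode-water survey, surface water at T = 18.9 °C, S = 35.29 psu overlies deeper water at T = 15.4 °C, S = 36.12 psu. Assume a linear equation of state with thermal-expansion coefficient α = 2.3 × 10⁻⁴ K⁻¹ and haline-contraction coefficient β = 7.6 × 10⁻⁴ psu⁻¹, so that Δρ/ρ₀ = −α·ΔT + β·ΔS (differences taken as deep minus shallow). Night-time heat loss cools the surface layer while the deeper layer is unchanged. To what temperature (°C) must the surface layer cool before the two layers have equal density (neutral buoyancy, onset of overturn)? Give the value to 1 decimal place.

Neutral buoyancy requires Δρ = 0, i.e. −α(T_deep − T_surf′) + β(S_deep − S_surf) = 0.
T_surf′ = T_deep − (β/α)·ΔS = 15.4 − (7.6 × 10⁻⁴/2.3 × 10⁻⁴)·(+0.83) = 12.657 °C.
Cooling required: 18.9 − (12.657) = 6.243 °C.

12.7 °C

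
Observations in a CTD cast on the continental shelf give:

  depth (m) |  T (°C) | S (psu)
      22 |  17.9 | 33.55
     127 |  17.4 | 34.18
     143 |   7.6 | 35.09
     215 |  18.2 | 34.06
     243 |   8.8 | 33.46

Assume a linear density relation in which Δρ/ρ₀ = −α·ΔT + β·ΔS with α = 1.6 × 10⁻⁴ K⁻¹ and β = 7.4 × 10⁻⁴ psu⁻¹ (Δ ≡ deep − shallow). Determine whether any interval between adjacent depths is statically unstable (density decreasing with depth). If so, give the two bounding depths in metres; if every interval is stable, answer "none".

143–215 m

Evaluate Δρ/ρ₀ = −αΔT + βΔS across each adjacent pair:
  22–127 m: −αΔT+βΔS = −(1.6 × 10⁻⁴)(-0.5)+(7.4 × 10⁻⁴)(+0.63) = 5.5 × 10⁻⁴ → stable
  127–143 m: −αΔT+βΔS = −(1.6 × 10⁻⁴)(-9.8)+(7.4 × 10⁻⁴)(+0.91) = 2.2 × 10⁻³ → stable
  143–215 m: −αΔT+βΔS = −(1.6 × 10⁻⁴)(+10.6)+(7.4 × 10⁻⁴)(-1.03) = -2.5 × 10⁻³ → UNSTABLE
  215–243 m: −αΔT+βΔS = −(1.6 × 10⁻⁴)(-9.4)+(7.4 × 10⁻⁴)(-0.60) = 1.1 × 10⁻³ → stable
The 143–215 m interval has Δρ < 0: lighter water underlies denser water.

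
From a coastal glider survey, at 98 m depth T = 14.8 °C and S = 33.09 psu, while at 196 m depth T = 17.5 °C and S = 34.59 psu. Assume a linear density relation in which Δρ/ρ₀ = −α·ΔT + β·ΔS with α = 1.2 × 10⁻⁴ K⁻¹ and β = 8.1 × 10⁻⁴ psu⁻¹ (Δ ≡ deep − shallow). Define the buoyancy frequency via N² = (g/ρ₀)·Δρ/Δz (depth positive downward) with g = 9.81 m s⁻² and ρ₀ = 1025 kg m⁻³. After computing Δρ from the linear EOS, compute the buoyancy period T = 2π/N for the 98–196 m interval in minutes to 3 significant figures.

ΔT = +2.7 K, ΔS = +1.50 psu (deep − shallow).
Δρ/ρ₀ = −αΔT + βΔS = -3.24 × 10⁻⁴ + 1.215 × 10⁻³ = 8.91 × 10⁻⁴, so Δρ ≈ 0.9133 kg m⁻³.
N² = (g/ρ₀)·Δρ/Δz = g·(Δρ/ρ₀)/Δz = 9.81 × 8.91 × 10⁻⁴ / 98 = 8.9191 × 10⁻⁵ s⁻².
N = √(8.9191 × 10⁻⁵) = 9.4441 × 10⁻³ rad s⁻¹ → T = 2π/N = 665.30 s = 11.088 min ≈ 11.1 min.

11.1 min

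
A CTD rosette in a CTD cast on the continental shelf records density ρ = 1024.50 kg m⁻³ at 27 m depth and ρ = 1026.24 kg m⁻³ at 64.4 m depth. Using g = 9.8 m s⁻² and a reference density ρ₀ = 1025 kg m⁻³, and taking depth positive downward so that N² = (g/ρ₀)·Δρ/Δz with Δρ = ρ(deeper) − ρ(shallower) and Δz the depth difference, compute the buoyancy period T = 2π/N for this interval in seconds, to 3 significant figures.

298 s

Δρ = 1026.24 − 1024.50 = 1.74 kg m⁻³ over Δz = 64.4 − 27 = 37.4 m.
N² = (9.8/1025) × (1.74/37.4) = 4.4482 × 10⁻⁴ s⁻².
N = √(4.4482 × 10⁻⁴) = 0.021091 rad s⁻¹, so T = 2π/N = 297.91 s ≈ 298 s.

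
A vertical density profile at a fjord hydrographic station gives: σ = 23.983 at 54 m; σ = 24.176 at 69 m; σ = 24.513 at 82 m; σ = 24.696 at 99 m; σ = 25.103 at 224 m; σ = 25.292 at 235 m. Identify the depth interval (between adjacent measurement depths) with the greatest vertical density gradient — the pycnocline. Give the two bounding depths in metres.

69–82 m

Compute the density gradient over each adjacent pair:
  54–69 m: Δρ/Δz = 0.193/15 = 0.013 kg m⁻⁴
  69–82 m: Δρ/Δz = 0.337/13 = 0.026 kg m⁻⁴
  82–99 m: Δρ/Δz = 0.183/17 = 0.011 kg m⁻⁴
  99–224 m: Δρ/Δz = 0.407/125 = 3.3 × 10⁻³ kg m⁻⁴
  224–235 m: Δρ/Δz = 0.189/11 = 0.017 kg m⁻⁴
The largest gradient is in the 69–82 m interval — the pycnocline.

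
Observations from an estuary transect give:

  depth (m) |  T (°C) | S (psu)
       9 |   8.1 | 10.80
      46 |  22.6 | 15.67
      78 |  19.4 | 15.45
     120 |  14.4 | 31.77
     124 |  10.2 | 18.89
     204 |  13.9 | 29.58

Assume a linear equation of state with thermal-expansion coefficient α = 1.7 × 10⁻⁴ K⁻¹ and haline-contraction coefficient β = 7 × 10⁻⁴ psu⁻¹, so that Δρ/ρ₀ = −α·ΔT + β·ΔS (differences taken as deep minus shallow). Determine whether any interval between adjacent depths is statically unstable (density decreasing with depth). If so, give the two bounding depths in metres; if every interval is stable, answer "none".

120–124 m

Evaluate Δρ/ρ₀ = −αΔT + βΔS across each adjacent pair:
  9–46 m: −αΔT+βΔS = −(1.7 × 10⁻⁴)(+14.5)+(7 × 10⁻⁴)(+4.87) = 9.4 × 10⁻⁴ → stable
  46–78 m: −αΔT+βΔS = −(1.7 × 10⁻⁴)(-3.2)+(7 × 10⁻⁴)(-0.22) = 3.9 × 10⁻⁴ → stable
  78–120 m: −αΔT+βΔS = −(1.7 × 10⁻⁴)(-5.0)+(7 × 10⁻⁴)(+16.32) = 0.012 → stable
  120–124 m: −αΔT+βΔS = −(1.7 × 10⁻⁴)(-4.2)+(7 × 10⁻⁴)(-12.88) = -8.3 × 10⁻³ → UNSTABLE
  124–204 m: −αΔT+βΔS = −(1.7 × 10⁻⁴)(+3.7)+(7 × 10⁻⁴)(+10.69) = 6.9 × 10⁻³ → stable
The 120–124 m interval has Δρ < 0: lighter water underlies denser water.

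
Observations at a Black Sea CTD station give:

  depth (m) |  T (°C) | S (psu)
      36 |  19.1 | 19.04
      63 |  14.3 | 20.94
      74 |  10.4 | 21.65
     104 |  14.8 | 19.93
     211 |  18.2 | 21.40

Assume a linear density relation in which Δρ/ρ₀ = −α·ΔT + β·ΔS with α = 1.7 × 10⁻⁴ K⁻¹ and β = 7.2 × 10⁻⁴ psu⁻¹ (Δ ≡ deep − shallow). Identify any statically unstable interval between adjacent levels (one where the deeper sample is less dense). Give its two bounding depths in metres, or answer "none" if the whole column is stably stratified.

74–104 m

Evaluate Δρ/ρ₀ = −αΔT + βΔS across each adjacent pair:
  36–63 m: −αΔT+βΔS = −(1.7 × 10⁻⁴)(-4.8)+(7.2 × 10⁻⁴)(+1.90) = 2.2 × 10⁻³ → stable
  63–74 m: −αΔT+βΔS = −(1.7 × 10⁻⁴)(-3.9)+(7.2 × 10⁻⁴)(+0.71) = 1.2 × 10⁻³ → stable
  74–104 m: −αΔT+βΔS = −(1.7 × 10⁻⁴)(+4.4)+(7.2 × 10⁻⁴)(-1.72) = -2.0 × 10⁻³ → UNSTABLE
  104–211 m: −αΔT+βΔS = −(1.7 × 10⁻⁴)(+3.4)+(7.2 × 10⁻⁴)(+1.47) = 4.8 × 10⁻⁴ → stable
The 74–104 m interval has Δρ < 0: lighter water underlies denser water.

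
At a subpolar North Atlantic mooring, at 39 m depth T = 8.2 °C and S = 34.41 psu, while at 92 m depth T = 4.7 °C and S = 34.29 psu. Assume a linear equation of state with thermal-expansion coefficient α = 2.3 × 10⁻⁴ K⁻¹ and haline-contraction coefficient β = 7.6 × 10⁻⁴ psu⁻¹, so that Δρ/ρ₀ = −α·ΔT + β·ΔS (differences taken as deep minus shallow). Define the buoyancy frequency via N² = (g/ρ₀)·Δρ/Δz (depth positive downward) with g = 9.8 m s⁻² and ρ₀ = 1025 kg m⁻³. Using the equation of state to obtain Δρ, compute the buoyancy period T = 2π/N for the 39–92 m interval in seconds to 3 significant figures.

547 s

ΔT = -3.5 K, ΔS = -0.12 psu (deep − shallow).
Δρ/ρ₀ = −αΔT + βΔS = 8.05 × 10⁻⁴ − 9.12 × 10⁻⁵ = 7.138 × 10⁻⁴, so Δρ ≈ 0.7316 kg m⁻³.
N² = (g/ρ₀)·Δρ/Δz = g·(Δρ/ρ₀)/Δz = 9.8 × 7.138 × 10⁻⁴ / 53 = 1.3199 × 10⁻⁴ s⁻².
N = √(1.3199 × 10⁻⁴) = 0.011489 rad s⁻¹ → T = 2π/N = 546.89 s ≈ 547 s.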